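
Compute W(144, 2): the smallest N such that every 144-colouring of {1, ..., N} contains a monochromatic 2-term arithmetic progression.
W(144, 2) = 144 + 1 = 145

A 2-term AP is any pair of integers, so a monochromatic 2-AP exists iff some colour is used at least twice. With 144 colours, the colouring i ↦ i on {1, ..., 144} uses each colour once, avoiding any monochromatic pair, so W(144, 2) > 144. For {1, ..., 145}, pigeonhole forces two integers of the same colour, which form a monochromatic 2-AP. Hence W(144, 2) = 145.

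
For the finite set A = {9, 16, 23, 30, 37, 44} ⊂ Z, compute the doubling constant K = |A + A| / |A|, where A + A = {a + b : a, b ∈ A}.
K = |A + A| / |A| = 11/6

Enumerate A + A = {a + b : a, b ∈ A}. With |A| = 6, there are |A|^2 = 36 ordered sum pairs; collecting distinct values, A + A = {18, 25, 32, 39, 46, 53, 60, 67, 74, 81, 88}, so |A + A| = 11. Thus K = 11/6. Here |A + A| = 2|A| − 1 = 11, the minimum possible — so K = 11/6 is minimal, which holds iff A is an arithmetic progression.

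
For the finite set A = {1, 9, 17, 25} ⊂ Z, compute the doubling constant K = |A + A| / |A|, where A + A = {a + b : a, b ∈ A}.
K = |A + A| / |A| = 7/4

Enumerate A + A = {a + b : a, b ∈ A}. With |A| = 4, there are |A|^2 = 16 ordered sum pairs; collecting distinct values, A + A = {2, 10, 18, 26, 34, 42, 50}, so |A + A| = 7. Thus K = 7/4. Here |A + A| = 2|A| − 1 = 7, the minimum possible — so K = 7/4 is minimal, which holds iff A is an arithmetic progression.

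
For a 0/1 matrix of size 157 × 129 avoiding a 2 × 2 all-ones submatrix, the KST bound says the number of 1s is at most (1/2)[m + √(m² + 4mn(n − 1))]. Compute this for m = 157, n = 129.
z(157, 129; 2, 2) ≤ (1/2)[157 + √(157² + 4·157·129·128)] = (1/2)[157 + √10394185] = 1690.5007

Kővári–Sós–Turán: let r_1, ..., r_157 be the row sums and z = Σ r_i the total number of 1s. Each pair of columns can share at most one row with both entries 1 (else a 2×2 all-ones block appears), so Σ_i C(r_i, 2) ≤ C(129, 2) = 8256. By convexity Σ_i C(r_i, 2) ≥ 157·C(z/157, 2) = z(z − 157)/(2·157), giving z² − 157z − 157·129·128 ≤ 0 and hence z ≤ (1/2)[157 + √(24649 + 4·2592384)] = (1/2)[157 + √10394185] ≈ (1/2)(157 + 3224.0014) = 1690.5007.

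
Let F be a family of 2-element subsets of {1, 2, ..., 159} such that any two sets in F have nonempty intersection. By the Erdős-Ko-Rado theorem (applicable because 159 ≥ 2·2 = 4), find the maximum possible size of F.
max |F| = C(158, 1) = 158

Erdős-Ko-Rado (1961): when n ≥ 2k, max |F| = C(n−1, k−1). The bound is attained by the star {A : i ∈ A} for any fixed i ∈ [n]. Here C(159−1, 2−1) = C(158, 1) = 158.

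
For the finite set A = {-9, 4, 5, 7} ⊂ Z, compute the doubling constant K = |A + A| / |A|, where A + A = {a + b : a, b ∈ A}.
K = |A + A| / |A| = 10/4 = 5/2

Enumerate A + A = {a + b : a, b ∈ A}. With |A| = 4, there are |A|^2 = 16 ordered sum pairs; collecting distinct values, A + A = {-18, -5, -4, -2, 8, 9, 10, 11, 12, 14}, so |A + A| = 10. Thus K = 10/4 = 5/2. For comparison, the minimum possible |A + A| over all 4-element sets is 2·4 − 1 = 7 (so min K = 7/4), attained only by arithmetic progressions.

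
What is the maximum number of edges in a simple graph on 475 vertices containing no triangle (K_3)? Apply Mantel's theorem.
ex(475, K_3) = ⌊475^2/4⌋ = 56406

Mantel (1907): a triangle-free graph on n vertices has at most ⌊n^2/4⌋ edges, with equality for the complete bipartite graph K_{⌊n/2⌋, ⌈n/2⌉}. For n = 475: ⌊475^2/4⌋ = ⌊225625/4⌋ = 56406. The extremal graph is K_{237, 238}, which has 237·238 = 56406 edges.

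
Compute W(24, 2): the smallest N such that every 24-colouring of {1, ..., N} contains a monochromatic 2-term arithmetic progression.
W(24, 2) = 24 + 1 = 25

A 2-term AP is any pair of integers, so a monochromatic 2-AP exists iff some colour is used at least twice. With 24 colours, the colouring i ↦ i on {1, ..., 24} uses each colour once, avoiding any monochromatic pair, so W(24, 2) > 24. For {1, ..., 25}, pigeonhole forces two integers of the same colour, which form a monochromatic 2-AP. Hence W(24, 2) = 25.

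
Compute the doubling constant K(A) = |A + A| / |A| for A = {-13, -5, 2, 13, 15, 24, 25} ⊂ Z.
K = |A + A| / |A| = 27/7

Enumerate A + A = {a + b : a, b ∈ A}. With |A| = 7, there are |A|^2 = 49 ordered sum pairs; collecting distinct values, A + A = {-26, -18, -11, -10, -3, 0, 2, 4, 8, 10, 11, 12, 15, 17, 19, 20, 26, 27, 28, 30, 37, 38, 39, 40, 48, 49, 50}, so |A + A| = 27. Thus K = 27/7. For comparison, the minimum possible |A + A| over all 7-element sets is 2·7 − 1 = 13 (so min K = 13/7), attained only by arithmetic progressions.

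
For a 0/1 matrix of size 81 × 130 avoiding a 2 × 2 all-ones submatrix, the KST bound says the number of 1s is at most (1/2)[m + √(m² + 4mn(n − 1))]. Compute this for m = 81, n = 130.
z(81, 130; 2, 2) ≤ (1/2)[81 + √(81² + 4·81·130·129)] = (1/2)[81 + √5440041] = 1206.6948

Kővári–Sós–Turán: let r_1, ..., r_81 be the row sums and z = Σ r_i the total number of 1s. Each pair of columns can share at most one row with both entries 1 (else a 2×2 all-ones block appears), so Σ_i C(r_i, 2) ≤ C(130, 2) = 8385. By convexity Σ_i C(r_i, 2) ≥ 81·C(z/81, 2) = z(z − 81)/(2·81), giving z² − 81z − 81·130·129 ≤ 0 and hence z ≤ (1/2)[81 + √(6561 + 4·1358370)] = (1/2)[81 + √5440041] ≈ (1/2)(81 + 2332.3895) = 1206.6948.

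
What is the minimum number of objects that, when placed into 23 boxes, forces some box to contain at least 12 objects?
n = (12 − 1)·23 + 1 = 254

By the generalised pigeonhole principle, to guarantee some box contains ≥ r objects we need more than (r − 1) · k objects total. Threshold: n = (r − 1) · k + 1. With r = 12 and k = 23: n = 11 · 23 + 1 = 253 + 1 = 254. For n = 253 = 11 · 23, we can put exactly 11 objects in every box, avoiding 12 in any single one — so 254 is tight.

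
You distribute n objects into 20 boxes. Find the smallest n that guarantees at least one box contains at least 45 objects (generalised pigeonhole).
n = (45 − 1)·20 + 1 = 881

By the generalised pigeonhole principle, to guarantee some box contains ≥ r objects we need more than (r − 1) · k objects total. Threshold: n = (r − 1) · k + 1. With r = 45 and k = 20: n = 44 · 20 + 1 = 880 + 1 = 881. For n = 880 = 44 · 20, we can put exactly 44 objects in every box, avoiding 45 in any single one — so 881 is tight.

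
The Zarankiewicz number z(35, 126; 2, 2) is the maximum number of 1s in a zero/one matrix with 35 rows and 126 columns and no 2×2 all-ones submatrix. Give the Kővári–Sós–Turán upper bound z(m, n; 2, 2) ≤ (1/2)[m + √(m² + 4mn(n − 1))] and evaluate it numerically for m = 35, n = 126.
z(35, 126; 2, 2) ≤ (1/2)[35 + √(35² + 4·35·126·125)] = (1/2)[35 + √2206225] = 760.1683

Kővári–Sós–Turán: let r_1, ..., r_35 be the row sums and z = Σ r_i the total number of 1s. Each pair of columns can share at most one row with both entries 1 (else a 2×2 all-ones block appears), so Σ_i C(r_i, 2) ≤ C(126, 2) = 7875. By convexity Σ_i C(r_i, 2) ≥ 35·C(z/35, 2) = z(z − 35)/(2·35), giving z² − 35z − 35·126·125 ≤ 0 and hence z ≤ (1/2)[35 + √(1225 + 4·551250)] = (1/2)[35 + √2206225] ≈ (1/2)(35 + 1485.3367) = 760.1683.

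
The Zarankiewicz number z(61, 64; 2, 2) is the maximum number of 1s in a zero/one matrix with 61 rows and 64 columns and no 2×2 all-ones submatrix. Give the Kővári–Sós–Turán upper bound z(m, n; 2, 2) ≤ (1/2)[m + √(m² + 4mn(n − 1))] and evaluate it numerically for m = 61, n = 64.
z(61, 64; 2, 2) ≤ (1/2)[61 + √(61² + 4·61·64·63)] = (1/2)[61 + √987529] = 527.3725

Kővári–Sós–Turán: let r_1, ..., r_61 be the row sums and z = Σ r_i the total number of 1s. Each pair of columns can share at most one row with both entries 1 (else a 2×2 all-ones block appears), so Σ_i C(r_i, 2) ≤ C(64, 2) = 2016. By convexity Σ_i C(r_i, 2) ≥ 61·C(z/61, 2) = z(z − 61)/(2·61), giving z² − 61z − 61·64·63 ≤ 0 and hence z ≤ (1/2)[61 + √(3721 + 4·245952)] = (1/2)[61 + √987529] ≈ (1/2)(61 + 993.7449) = 527.3725.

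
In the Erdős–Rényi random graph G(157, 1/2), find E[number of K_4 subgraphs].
E[# K_4] = C(157, 4) · (1/2)^C(4, 2) = 24359335 / 2^6 = 380614.609375

For each 4-subset S of vertices (there are C(157, 4) = 24359335 such S), let X_S = 1 if S induces a K_4 (all C(4, 2) = 6 edges present). Then P(X_S = 1) = (1/2)^6 = 1/64. By linearity of expectation, E[# K_4] = C(157, 4) · (1/2)^6 = 24359335 / 64 = 380614.609375.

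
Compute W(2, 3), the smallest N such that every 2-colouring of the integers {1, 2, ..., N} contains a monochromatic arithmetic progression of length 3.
W(2, 3) = 9

Lower bound: the 2-colouring RRBBRRBB of {1, ..., 8} (R at positions {1, 2, 5, 6}, B at {3, 4, 7, 8}) contains no monochromatic 3-term AP, so W(2, 3) > 8. Upper bound: a case analysis on any 2-colouring of {1, ..., 9} forces such an AP. Hence W(2, 3) = 9.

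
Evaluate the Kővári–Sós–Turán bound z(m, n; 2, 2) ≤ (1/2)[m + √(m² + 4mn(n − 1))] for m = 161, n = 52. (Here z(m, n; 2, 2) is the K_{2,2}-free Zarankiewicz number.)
z(161, 52; 2, 2) ≤ (1/2)[161 + √(161² + 4·161·52·51)] = (1/2)[161 + √1733809] = 738.8709

Kővári–Sós–Turán: let r_1, ..., r_161 be the row sums and z = Σ r_i the total number of 1s. Each pair of columns can share at most one row with both entries 1 (else a 2×2 all-ones block appears), so Σ_i C(r_i, 2) ≤ C(52, 2) = 1326. By convexity Σ_i C(r_i, 2) ≥ 161·C(z/161, 2) = z(z − 161)/(2·161), giving z² − 161z − 161·52·51 ≤ 0 and hence z ≤ (1/2)[161 + √(25921 + 4·426972)] = (1/2)[161 + √1733809] ≈ (1/2)(161 + 1316.7418) = 738.8709.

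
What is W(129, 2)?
W(129, 2) = 129 + 1 = 130

A 2-term AP is any pair of integers, so a monochromatic 2-AP exists iff some colour is used at least twice. With 129 colours, the colouring i ↦ i on {1, ..., 129} uses each colour once, avoiding any monochromatic pair, so W(129, 2) > 129. For {1, ..., 130}, pigeonhole forces two integers of the same colour, which form a monochromatic 2-AP. Hence W(129, 2) = 130.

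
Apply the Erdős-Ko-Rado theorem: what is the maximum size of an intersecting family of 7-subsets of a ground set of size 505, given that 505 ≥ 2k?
max |F| = C(504, 6) = 22094186622900

Erdős-Ko-Rado (1961): when n ≥ 2k, max |F| = C(n−1, k−1). The bound is attained by the star {A : i ∈ A} for any fixed i ∈ [n]. Here C(505−1, 7−1) = C(504, 6) = 22094186622900.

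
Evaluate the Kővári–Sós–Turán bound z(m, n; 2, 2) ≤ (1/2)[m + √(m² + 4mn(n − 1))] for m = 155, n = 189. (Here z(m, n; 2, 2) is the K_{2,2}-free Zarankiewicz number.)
z(155, 189; 2, 2) ≤ (1/2)[155 + √(155² + 4·155·189·188)] = (1/2)[155 + √22053865] = 2425.5771

Kővári–Sós–Turán: let r_1, ..., r_155 be the row sums and z = Σ r_i the total number of 1s. Each pair of columns can share at most one row with both entries 1 (else a 2×2 all-ones block appears), so Σ_i C(r_i, 2) ≤ C(189, 2) = 17766. By convexity Σ_i C(r_i, 2) ≥ 155·C(z/155, 2) = z(z − 155)/(2·155), giving z² − 155z − 155·189·188 ≤ 0 and hence z ≤ (1/2)[155 + √(24025 + 4·5507460)] = (1/2)[155 + √22053865] ≈ (1/2)(155 + 4696.1543) = 2425.5771.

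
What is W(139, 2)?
W(139, 2) = 139 + 1 = 140

A 2-term AP is any pair of integers, so a monochromatic 2-AP exists iff some colour is used at least twice. With 139 colours, the colouring i ↦ i on {1, ..., 139} uses each colour once, avoiding any monochromatic pair, so W(139, 2) > 139. For {1, ..., 140}, pigeonhole forces two integers of the same colour, which form a monochromatic 2-AP. Hence W(139, 2) = 140.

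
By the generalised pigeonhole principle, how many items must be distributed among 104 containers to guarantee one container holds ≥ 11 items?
n = (11 − 1)·104 + 1 = 1041

By the generalised pigeonhole principle, to guarantee some box contains ≥ r objects we need more than (r − 1) · k objects total. Threshold: n = (r − 1) · k + 1. With r = 11 and k = 104: n = 10 · 104 + 1 = 1040 + 1 = 1041. For n = 1040 = 10 · 104, we can put exactly 10 objects in every box, avoiding 11 in any single one — so 1041 is tight.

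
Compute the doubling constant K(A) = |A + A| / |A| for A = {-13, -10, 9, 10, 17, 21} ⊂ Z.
K = |A + A| / |A| = 21/6 = 7/2

Enumerate A + A = {a + b : a, b ∈ A}. With |A| = 6, there are |A|^2 = 36 ordered sum pairs; collecting distinct values, A + A = {-26, -23, -20, -4, -3, -1, 0, 4, 7, 8, 11, 18, 19, 20, 26, 27, 30, 31, 34, 38, 42}, so |A + A| = 21. Thus K = 21/6 = 7/2. For comparison, the minimum possible |A + A| over all 6-element sets is 2·6 − 1 = 11 (so min K = 11/6), attained only by arithmetic progressions.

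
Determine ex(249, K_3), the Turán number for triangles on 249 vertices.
ex(249, K_3) = ⌊249^2/4⌋ = 15500

Mantel (1907): a triangle-free graph on n vertices has at most ⌊n^2/4⌋ edges, with equality for the complete bipartite graph K_{⌊n/2⌋, ⌈n/2⌉}. For n = 249: ⌊249^2/4⌋ = ⌊62001/4⌋ = 15500. The extremal graph is K_{124, 125}, which has 124·125 = 15500 edges.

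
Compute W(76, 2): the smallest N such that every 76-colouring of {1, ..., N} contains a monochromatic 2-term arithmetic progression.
W(76, 2) = 76 + 1 = 77

A 2-term AP is any pair of integers, so a monochromatic 2-AP exists iff some colour is used at least twice. With 76 colours, the colouring i ↦ i on {1, ..., 76} uses each colour once, avoiding any monochromatic pair, so W(76, 2) > 76. For {1, ..., 77}, pigeonhole forces two integers of the same colour, which form a monochromatic 2-AP. Hence W(76, 2) = 77.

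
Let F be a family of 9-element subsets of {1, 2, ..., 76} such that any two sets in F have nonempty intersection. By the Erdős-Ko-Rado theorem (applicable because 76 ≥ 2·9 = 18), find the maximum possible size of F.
max |F| = C(75, 8) = 16871053725

Erdős-Ko-Rado (1961): when n ≥ 2k, max |F| = C(n−1, k−1). The bound is attained by the star {A : i ∈ A} for any fixed i ∈ [n]. Here C(76−1, 9−1) = C(75, 8) = 16871053725.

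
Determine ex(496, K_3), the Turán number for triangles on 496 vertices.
ex(496, K_3) = ⌊496^2/4⌋ = 61504

Mantel (1907): a triangle-free graph on n vertices has at most ⌊n^2/4⌋ edges, with equality for the complete bipartite graph K_{⌊n/2⌋, ⌈n/2⌉}. For n = 496: ⌊496^2/4⌋ = ⌊246016/4⌋ = 61504. The extremal graph is K_{248, 248}, which has 248·248 = 61504 edges.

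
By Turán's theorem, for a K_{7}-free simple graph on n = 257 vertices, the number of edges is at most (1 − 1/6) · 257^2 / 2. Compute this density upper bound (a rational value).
Turán density bound = (5/6) · 257^2/2 = 330245/12 ≈ 27520.4167

Turán's theorem: ex(n, K_{r+1}) is achieved by the complete r-partite Turán graph T(n, r) with parts as balanced as possible, and is at most (1 − 1/r) · n^2/2. For r = 6, n = 257: the density bound is (5/6) · 66049/2 = 330245/12 ≈ 27520.4167. The integer-valued extremum is e(T(257, 6)) = 27520, which is strictly less than the density bound 330245/12 since 6 ∤ 257 (the parts of T(257, 6) cannot all be equal).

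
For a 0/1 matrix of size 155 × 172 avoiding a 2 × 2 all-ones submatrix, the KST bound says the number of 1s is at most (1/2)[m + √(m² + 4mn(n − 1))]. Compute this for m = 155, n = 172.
z(155, 172; 2, 2) ≤ (1/2)[155 + √(155² + 4·155·172·171)] = (1/2)[155 + √18259465] = 2214.0548

Kővári–Sós–Turán: let r_1, ..., r_155 be the row sums and z = Σ r_i the total number of 1s. Each pair of columns can share at most one row with both entries 1 (else a 2×2 all-ones block appears), so Σ_i C(r_i, 2) ≤ C(172, 2) = 14706. By convexity Σ_i C(r_i, 2) ≥ 155·C(z/155, 2) = z(z − 155)/(2·155), giving z² − 155z − 155·172·171 ≤ 0 and hence z ≤ (1/2)[155 + √(24025 + 4·4558860)] = (1/2)[155 + √18259465] ≈ (1/2)(155 + 4273.1095) = 2214.0548.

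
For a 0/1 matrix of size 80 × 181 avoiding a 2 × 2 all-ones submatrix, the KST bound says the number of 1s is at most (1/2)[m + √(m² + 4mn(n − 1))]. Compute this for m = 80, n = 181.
z(80, 181; 2, 2) ≤ (1/2)[80 + √(80² + 4·80·181·180)] = (1/2)[80 + √10432000] = 1654.9303

Kővári–Sós–Turán: let r_1, ..., r_80 be the row sums and z = Σ r_i the total number of 1s. Each pair of columns can share at most one row with both entries 1 (else a 2×2 all-ones block appears), so Σ_i C(r_i, 2) ≤ C(181, 2) = 16290. By convexity Σ_i C(r_i, 2) ≥ 80·C(z/80, 2) = z(z − 80)/(2·80), giving z² − 80z − 80·181·180 ≤ 0 and hence z ≤ (1/2)[80 + √(6400 + 4·2606400)] = (1/2)[80 + √10432000] ≈ (1/2)(80 + 3229.8607) = 1654.9303.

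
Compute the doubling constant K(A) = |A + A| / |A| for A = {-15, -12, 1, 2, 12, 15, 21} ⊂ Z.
K = |A + A| / |A| = 26/7

Enumerate A + A = {a + b : a, b ∈ A}. With |A| = 7, there are |A|^2 = 49 ordered sum pairs; collecting distinct values, A + A = {-30, -27, -24, -14, -13, -11, -10, -3, 0, 2, 3, 4, 6, 9, 13, 14, 16, 17, 22, 23, 24, 27, 30, 33, 36, 42}, so |A + A| = 26. Thus K = 26/7. For comparison, the minimum possible |A + A| over all 7-element sets is 2·7 − 1 = 13 (so min K = 13/7), attained only by arithmetic progressions.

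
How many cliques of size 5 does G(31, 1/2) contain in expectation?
E[# K_5] = C(31, 5) · (1/2)^C(5, 2) = 169911 / 2^10 ≈ 165.928711

For each 5-subset S of vertices (there are C(31, 5) = 169911 such S), let X_S = 1 if S induces a K_5 (all C(5, 2) = 10 edges present). Then P(X_S = 1) = (1/2)^10 = 1/1024. By linearity of expectation, E[# K_5] = C(31, 5) · (1/2)^10 = 169911 / 1024 ≈ 165.928711.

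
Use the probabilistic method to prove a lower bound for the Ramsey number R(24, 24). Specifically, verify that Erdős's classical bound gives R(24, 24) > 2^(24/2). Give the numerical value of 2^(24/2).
2^(24/2) = 4096; so R(24, 24) > 4096

Colour each edge of K_n uniformly at random with red/blue. The expected number of monochromatic K_24 is C(n, 24) · 2 · 2^(−C(24,2)). If C(n, 24) · 2^(1 − C(24,2)) < 1, then with positive probability no monochromatic K_24 exists, so R(24, 24) > n. The standard estimate C(n, 24) ≤ n^24/24! shows this inequality holds whenever n ≤ 2^(24/2) (since 24! · 2^(C(24,2) − 1) > 2^(24^2/2) ≥ n^24). Hence R(24, 24) > 2^(24/2) = 4096.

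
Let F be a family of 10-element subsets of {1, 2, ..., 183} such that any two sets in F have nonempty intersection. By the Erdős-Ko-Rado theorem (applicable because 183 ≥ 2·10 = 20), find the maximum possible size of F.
max |F| = C(182, 9) = 493862100832100

The Erdős-Ko-Rado theorem states: for n ≥ 2k, an intersecting family of k-subsets of an n-element set has size at most C(n − 1, k − 1), with equality for 'star' families {A ⊆ [n] : |A| = k, i ∈ A} (fix an element i). For n = 183, k = 10: C(182, 9) = 493862100832100.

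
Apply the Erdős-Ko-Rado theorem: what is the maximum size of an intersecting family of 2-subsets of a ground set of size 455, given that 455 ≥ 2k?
max |F| = C(454, 1) = 454

The Erdős-Ko-Rado theorem states: for n ≥ 2k, an intersecting family of k-subsets of an n-element set has size at most C(n − 1, k − 1), with equality for 'star' families {A ⊆ [n] : |A| = k, i ∈ A} (fix an element i). For n = 455, k = 2: C(454, 1) = 454.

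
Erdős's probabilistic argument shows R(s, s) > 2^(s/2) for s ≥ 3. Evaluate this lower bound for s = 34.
2^(34/2) = 131072; so R(34, 34) > 131072

Colour each edge of K_n uniformly at random with red/blue. The expected number of monochromatic K_34 is C(n, 34) · 2 · 2^(−C(34,2)). If C(n, 34) · 2^(1 − C(34,2)) < 1, then with positive probability no monochromatic K_34 exists, so R(34, 34) > n. The standard estimate C(n, 34) ≤ n^34/34! shows this inequality holds whenever n ≤ 2^(34/2) (since 34! · 2^(C(34,2) − 1) > 2^(34^2/2) ≥ n^34). Hence R(34, 34) > 2^(34/2) = 131072.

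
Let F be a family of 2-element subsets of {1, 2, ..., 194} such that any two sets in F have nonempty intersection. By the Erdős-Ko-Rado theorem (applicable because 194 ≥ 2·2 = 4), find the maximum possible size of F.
max |F| = C(193, 1) = 193

Erdős-Ko-Rado (1961): when n ≥ 2k, max |F| = C(n−1, k−1). The bound is attained by the star {A : i ∈ A} for any fixed i ∈ [n]. Here C(194−1, 2−1) = C(193, 1) = 193.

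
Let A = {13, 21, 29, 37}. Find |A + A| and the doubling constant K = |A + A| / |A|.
K = |A + A| / |A| = 7/4

Enumerate A + A = {a + b : a, b ∈ A}. With |A| = 4, there are |A|^2 = 16 ordered sum pairs; collecting distinct values, A + A = {26, 34, 42, 50, 58, 66, 74}, so |A + A| = 7. Thus K = 7/4. Here |A + A| = 2|A| − 1 = 7, the minimum possible — so K = 7/4 is minimal, which holds iff A is an arithmetic progression.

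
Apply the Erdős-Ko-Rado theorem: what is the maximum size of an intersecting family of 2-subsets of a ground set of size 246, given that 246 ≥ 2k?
max |F| = C(245, 1) = 245

The Erdős-Ko-Rado theorem states: for n ≥ 2k, an intersecting family of k-subsets of an n-element set has size at most C(n − 1, k − 1), with equality for 'star' families {A ⊆ [n] : |A| = k, i ∈ A} (fix an element i). For n = 246, k = 2: C(245, 1) = 245.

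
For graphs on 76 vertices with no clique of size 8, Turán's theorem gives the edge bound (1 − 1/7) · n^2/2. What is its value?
Turán density bound = (6/7) · 76^2/2 = 17328/7 ≈ 2475.4286

Turán's theorem: ex(n, K_{r+1}) is achieved by the complete r-partite Turán graph T(n, r) with parts as balanced as possible, and is at most (1 − 1/r) · n^2/2. For r = 7, n = 76: the density bound is (6/7) · 5776/2 = 17328/7 ≈ 2475.4286. The integer-valued extremum is e(T(76, 7)) = 2475, which is strictly less than the density bound 17328/7 since 7 ∤ 76 (the parts of T(76, 7) cannot all be equal).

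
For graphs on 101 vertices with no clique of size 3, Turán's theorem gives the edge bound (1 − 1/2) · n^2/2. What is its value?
Turán density bound = (1/2) · 101^2/2 = 10201/4 ≈ 2550.25

Turán's theorem: ex(n, K_{r+1}) is achieved by the complete r-partite Turán graph T(n, r) with parts as balanced as possible, and is at most (1 − 1/r) · n^2/2. For r = 2, n = 101: the density bound is (1/2) · 10201/2 = 10201/4 ≈ 2550.25. The integer-valued extremum is e(T(101, 2)) = 2550, which is strictly less than the density bound 10201/4 since 2 ∤ 101 (the parts of T(101, 2) cannot all be equal).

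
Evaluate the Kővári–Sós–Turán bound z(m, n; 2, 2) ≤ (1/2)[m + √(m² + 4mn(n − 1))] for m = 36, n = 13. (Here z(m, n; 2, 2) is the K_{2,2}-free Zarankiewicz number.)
z(36, 13; 2, 2) ≤ (1/2)[36 + √(36² + 4·36·13·12)] = (1/2)[36 + √23760] = 95.0714

Kővári–Sós–Turán: let r_1, ..., r_36 be the row sums and z = Σ r_i the total number of 1s. Each pair of columns can share at most one row with both entries 1 (else a 2×2 all-ones block appears), so Σ_i C(r_i, 2) ≤ C(13, 2) = 78. By convexity Σ_i C(r_i, 2) ≥ 36·C(z/36, 2) = z(z − 36)/(2·36), giving z² − 36z − 36·13·12 ≤ 0 and hence z ≤ (1/2)[36 + √(1296 + 4·5616)] = (1/2)[36 + √23760] ≈ (1/2)(36 + 154.1428) = 95.0714.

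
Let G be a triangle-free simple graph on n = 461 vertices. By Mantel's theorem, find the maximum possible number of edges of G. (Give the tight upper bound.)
ex(461, K_3) = ⌊461^2/4⌋ = 53130

Mantel (1907): a triangle-free graph on n vertices has at most ⌊n^2/4⌋ edges, with equality for the complete bipartite graph K_{⌊n/2⌋, ⌈n/2⌉}. For n = 461: ⌊461^2/4⌋ = ⌊212521/4⌋ = 53130. The extremal graph is K_{230, 231}, which has 230·231 = 53130 edges.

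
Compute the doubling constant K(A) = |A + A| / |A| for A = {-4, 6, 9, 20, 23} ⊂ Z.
K = |A + A| / |A| = 14/5

Enumerate A + A = {a + b : a, b ∈ A}. With |A| = 5, there are |A|^2 = 25 ordered sum pairs; collecting distinct values, A + A = {-8, 2, 5, 12, 15, 16, 18, 19, 26, 29, 32, 40, 43, 46}, so |A + A| = 14. Thus K = 14/5. For comparison, the minimum possible |A + A| over all 5-element sets is 2·5 − 1 = 9 (so min K = 9/5), attained only by arithmetic progressions.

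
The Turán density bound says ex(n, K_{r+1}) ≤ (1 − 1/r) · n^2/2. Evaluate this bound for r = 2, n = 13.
Turán density bound = (1/2) · 13^2/2 = 169/4 ≈ 42.25

Turán's theorem: ex(n, K_{r+1}) is achieved by the complete r-partite Turán graph T(n, r) with parts as balanced as possible, and is at most (1 − 1/r) · n^2/2. For r = 2, n = 13: the density bound is (1/2) · 169/2 = 169/4 ≈ 42.25. The integer-valued extremum is e(T(13, 2)) = 42, which is strictly less than the density bound 169/4 since 2 ∤ 13 (the parts of T(13, 2) cannot all be equal).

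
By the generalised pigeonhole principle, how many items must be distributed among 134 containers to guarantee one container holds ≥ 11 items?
n = (11 − 1)·134 + 1 = 1341

By the generalised pigeonhole principle, to guarantee some box contains ≥ r objects we need more than (r − 1) · k objects total. Threshold: n = (r − 1) · k + 1. With r = 11 and k = 134: n = 10 · 134 + 1 = 1340 + 1 = 1341. For n = 1340 = 10 · 134, we can put exactly 10 objects in every box, avoiding 11 in any single one — so 1341 is tight.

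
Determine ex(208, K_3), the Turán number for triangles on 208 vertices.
ex(208, K_3) = ⌊208^2/4⌋ = 10816

Mantel (1907): a triangle-free graph on n vertices has at most ⌊n^2/4⌋ edges, with equality for the complete bipartite graph K_{⌊n/2⌋, ⌈n/2⌉}. For n = 208: ⌊208^2/4⌋ = ⌊43264/4⌋ = 10816. The extremal graph is K_{104, 104}, which has 104·104 = 10816 edges.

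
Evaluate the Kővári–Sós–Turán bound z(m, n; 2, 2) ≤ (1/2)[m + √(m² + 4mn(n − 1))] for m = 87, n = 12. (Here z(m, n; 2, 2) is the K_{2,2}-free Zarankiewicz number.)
z(87, 12; 2, 2) ≤ (1/2)[87 + √(87² + 4·87·12·11)] = (1/2)[87 + √53505] = 159.1557

Kővári–Sós–Turán: let r_1, ..., r_87 be the row sums and z = Σ r_i the total number of 1s. Each pair of columns can share at most one row with both entries 1 (else a 2×2 all-ones block appears), so Σ_i C(r_i, 2) ≤ C(12, 2) = 66. By convexity Σ_i C(r_i, 2) ≥ 87·C(z/87, 2) = z(z − 87)/(2·87), giving z² − 87z − 87·12·11 ≤ 0 and hence z ≤ (1/2)[87 + √(7569 + 4·11484)] = (1/2)[87 + √53505] ≈ (1/2)(87 + 231.3115) = 159.1557.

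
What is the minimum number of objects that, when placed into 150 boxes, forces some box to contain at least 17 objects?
n = (17 − 1)·150 + 1 = 2401

By the generalised pigeonhole principle, to guarantee some box contains ≥ r objects we need more than (r − 1) · k objects total. Threshold: n = (r − 1) · k + 1. With r = 17 and k = 150: n = 16 · 150 + 1 = 2400 + 1 = 2401. For n = 2400 = 16 · 150, we can put exactly 16 objects in every box, avoiding 17 in any single one — so 2401 is tight.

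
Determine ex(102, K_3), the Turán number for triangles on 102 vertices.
ex(102, K_3) = ⌊102^2/4⌋ = 2601

Mantel (1907): a triangle-free graph on n vertices has at most ⌊n^2/4⌋ edges, with equality for the complete bipartite graph K_{⌊n/2⌋, ⌈n/2⌉}. For n = 102: ⌊102^2/4⌋ = ⌊10404/4⌋ = 2601. The extremal graph is K_{51, 51}, which has 51·51 = 2601 edges.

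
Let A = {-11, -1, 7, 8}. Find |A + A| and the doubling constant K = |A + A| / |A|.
K = |A + A| / |A| = 10/4 = 5/2

Enumerate A + A = {a + b : a, b ∈ A}. With |A| = 4, there are |A|^2 = 16 ordered sum pairs; collecting distinct values, A + A = {-22, -12, -4, -3, -2, 6, 7, 14, 15, 16}, so |A + A| = 10. Thus K = 10/4 = 5/2. For comparison, the minimum possible |A + A| over all 4-element sets is 2·4 − 1 = 7 (so min K = 7/4), attained only by arithmetic progressions.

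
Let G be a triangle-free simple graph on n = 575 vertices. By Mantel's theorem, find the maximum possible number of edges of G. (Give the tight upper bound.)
ex(575, K_3) = ⌊575^2/4⌋ = 82656

Mantel (1907): a triangle-free graph on n vertices has at most ⌊n^2/4⌋ edges, with equality for the complete bipartite graph K_{⌊n/2⌋, ⌈n/2⌉}. For n = 575: ⌊575^2/4⌋ = ⌊330625/4⌋ = 82656. The extremal graph is K_{287, 288}, which has 287·288 = 82656 edges.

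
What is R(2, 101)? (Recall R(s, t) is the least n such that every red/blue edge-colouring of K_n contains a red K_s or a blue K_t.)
R(2, 101) = 101

R(2, k) = k for all k ≥ 2: in a 2-colouring of K_k, either some edge is red (a red K_2) or all edges are blue (a blue K_k). And K_{100} coloured all-blue has no blue K_101, so R(2, 101) > 100. Hence R(2, 101) = 101.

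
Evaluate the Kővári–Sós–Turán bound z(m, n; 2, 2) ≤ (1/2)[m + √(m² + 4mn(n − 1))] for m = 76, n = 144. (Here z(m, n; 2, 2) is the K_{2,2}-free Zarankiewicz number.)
z(76, 144; 2, 2) ≤ (1/2)[76 + √(76² + 4·76·144·143)] = (1/2)[76 + √6265744] = 1289.5734

Kővári–Sós–Turán: let r_1, ..., r_76 be the row sums and z = Σ r_i the total number of 1s. Each pair of columns can share at most one row with both entries 1 (else a 2×2 all-ones block appears), so Σ_i C(r_i, 2) ≤ C(144, 2) = 10296. By convexity Σ_i C(r_i, 2) ≥ 76·C(z/76, 2) = z(z − 76)/(2·76), giving z² − 76z − 76·144·143 ≤ 0 and hence z ≤ (1/2)[76 + √(5776 + 4·1564992)] = (1/2)[76 + √6265744] ≈ (1/2)(76 + 2503.1468) = 1289.5734.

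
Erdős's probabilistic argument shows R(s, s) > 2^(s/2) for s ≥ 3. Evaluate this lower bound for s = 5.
2^(5/2) = 5.6569; so R(5, 5) > 5.6569

Colour each edge of K_n uniformly at random with red/blue. The expected number of monochromatic K_5 is C(n, 5) · 2 · 2^(−C(5,2)). If C(n, 5) · 2^(1 − C(5,2)) < 1, then with positive probability no monochromatic K_5 exists, so R(5, 5) > n. The standard estimate C(n, 5) ≤ n^5/5! shows this inequality holds whenever n ≤ 2^(5/2) (since 5! · 2^(C(5,2) − 1) > 2^(5^2/2) ≥ n^5). Hence R(5, 5) > 2^(5/2) = 5.6569.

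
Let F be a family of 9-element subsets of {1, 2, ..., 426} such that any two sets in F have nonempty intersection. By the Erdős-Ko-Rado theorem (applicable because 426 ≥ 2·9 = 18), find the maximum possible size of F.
max |F| = C(425, 8) = 24706360410663525

Erdős-Ko-Rado (1961): when n ≥ 2k, max |F| = C(n−1, k−1). The bound is attained by the star {A : i ∈ A} for any fixed i ∈ [n]. Here C(426−1, 9−1) = C(425, 8) = 24706360410663525.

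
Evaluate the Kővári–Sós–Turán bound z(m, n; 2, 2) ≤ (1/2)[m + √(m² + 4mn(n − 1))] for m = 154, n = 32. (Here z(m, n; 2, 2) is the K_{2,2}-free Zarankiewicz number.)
z(154, 32; 2, 2) ≤ (1/2)[154 + √(154² + 4·154·32·31)] = (1/2)[154 + √634788] = 475.3679

Kővári–Sós–Turán: let r_1, ..., r_154 be the row sums and z = Σ r_i the total number of 1s. Each pair of columns can share at most one row with both entries 1 (else a 2×2 all-ones block appears), so Σ_i C(r_i, 2) ≤ C(32, 2) = 496. By convexity Σ_i C(r_i, 2) ≥ 154·C(z/154, 2) = z(z − 154)/(2·154), giving z² − 154z − 154·32·31 ≤ 0 and hence z ≤ (1/2)[154 + √(23716 + 4·152768)] = (1/2)[154 + √634788] ≈ (1/2)(154 + 796.7358) = 475.3679.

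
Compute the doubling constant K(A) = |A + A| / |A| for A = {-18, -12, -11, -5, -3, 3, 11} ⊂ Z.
K = |A + A| / |A| = 23/7

Enumerate A + A = {a + b : a, b ∈ A}. With |A| = 7, there are |A|^2 = 49 ordered sum pairs; collecting distinct values, A + A = {-36, -30, -29, -24, -23, -22, -21, -17, -16, -15, -14, -10, -9, -8, -7, -6, -2, -1, 0, 6, 8, 14, 22}, so |A + A| = 23. Thus K = 23/7. For comparison, the minimum possible |A + A| over all 7-element sets is 2·7 − 1 = 13 (so min K = 13/7), attained only by arithmetic progressions.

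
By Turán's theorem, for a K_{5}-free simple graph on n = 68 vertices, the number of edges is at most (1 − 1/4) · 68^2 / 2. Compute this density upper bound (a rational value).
Turán density bound = (3/4) · 68^2/2 = 1734

Turán's theorem: ex(n, K_{r+1}) is achieved by the complete r-partite Turán graph T(n, r) with parts as balanced as possible, and is at most (1 − 1/r) · n^2/2. For r = 4, n = 68: the density bound is (3/4) · 4624/2 = 1734. Since 4 ∣ 68, the Turán graph T(68, 4) has parts of equal size 17, and its edge count e(T(68, 4)) = 1734 attains the density bound exactly.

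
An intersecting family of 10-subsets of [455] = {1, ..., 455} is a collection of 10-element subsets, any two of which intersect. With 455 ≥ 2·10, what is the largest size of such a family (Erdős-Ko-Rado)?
max |F| = C(454, 9) = 2084900095843613840

Erdős-Ko-Rado (1961): when n ≥ 2k, max |F| = C(n−1, k−1). The bound is attained by the star {A : i ∈ A} for any fixed i ∈ [n]. Here C(455−1, 10−1) = C(454, 9) = 2084900095843613840.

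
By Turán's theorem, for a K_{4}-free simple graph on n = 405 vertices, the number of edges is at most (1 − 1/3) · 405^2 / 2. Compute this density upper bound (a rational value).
Turán density bound = (2/3) · 405^2/2 = 54675

Turán's theorem: ex(n, K_{r+1}) is achieved by the complete r-partite Turán graph T(n, r) with parts as balanced as possible, and is at most (1 − 1/r) · n^2/2. For r = 3, n = 405: the density bound is (2/3) · 164025/2 = 54675. Since 3 ∣ 405, the Turán graph T(405, 3) has parts of equal size 135, and its edge count e(T(405, 3)) = 54675 attains the density bound exactly.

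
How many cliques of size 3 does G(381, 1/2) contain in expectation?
E[# K_3] = C(381, 3) · (1/2)^C(3, 2) = 9145270 / 2^3 = 4572635/4 = 1143158.75

For each 3-subset S of vertices (there are C(381, 3) = 9145270 such S), let X_S = 1 if S induces a K_3 (all C(3, 2) = 3 edges present). Then P(X_S = 1) = (1/2)^3 = 1/8. By linearity of expectation, E[# K_3] = C(381, 3) · (1/2)^3 = 9145270 / 8 = 4572635/4 = 1143158.75.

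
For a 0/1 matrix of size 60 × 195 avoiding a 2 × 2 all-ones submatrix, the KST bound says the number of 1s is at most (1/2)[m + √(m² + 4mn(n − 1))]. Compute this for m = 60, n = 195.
z(60, 195; 2, 2) ≤ (1/2)[60 + √(60² + 4·60·195·194)] = (1/2)[60 + √9082800] = 1536.8842

Kővári–Sós–Turán: let r_1, ..., r_60 be the row sums and z = Σ r_i the total number of 1s. Each pair of columns can share at most one row with both entries 1 (else a 2×2 all-ones block appears), so Σ_i C(r_i, 2) ≤ C(195, 2) = 18915. By convexity Σ_i C(r_i, 2) ≥ 60·C(z/60, 2) = z(z − 60)/(2·60), giving z² − 60z − 60·195·194 ≤ 0 and hence z ≤ (1/2)[60 + √(3600 + 4·2269800)] = (1/2)[60 + √9082800] ≈ (1/2)(60 + 3013.7684) = 1536.8842.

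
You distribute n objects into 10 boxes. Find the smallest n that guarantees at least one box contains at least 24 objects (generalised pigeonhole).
n = (24 − 1)·10 + 1 = 231

By the generalised pigeonhole principle, to guarantee some box contains ≥ r objects we need more than (r − 1) · k objects total. Threshold: n = (r − 1) · k + 1. With r = 24 and k = 10: n = 23 · 10 + 1 = 230 + 1 = 231. For n = 230 = 23 · 10, we can put exactly 23 objects in every box, avoiding 24 in any single one — so 231 is tight.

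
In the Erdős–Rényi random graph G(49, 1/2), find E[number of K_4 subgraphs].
E[# K_4] = C(49, 4) · (1/2)^C(4, 2) = 211876 / 2^6 = 52969/16 = 3310.5625

For each 4-subset S of vertices (there are C(49, 4) = 211876 such S), let X_S = 1 if S induces a K_4 (all C(4, 2) = 6 edges present). Then P(X_S = 1) = (1/2)^6 = 1/64. By linearity of expectation, E[# K_4] = C(49, 4) · (1/2)^6 = 211876 / 64 = 52969/16 = 3310.5625.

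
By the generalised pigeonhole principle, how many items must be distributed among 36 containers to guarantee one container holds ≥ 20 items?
n = (20 − 1)·36 + 1 = 685

By the generalised pigeonhole principle, to guarantee some box contains ≥ r objects we need more than (r − 1) · k objects total. Threshold: n = (r − 1) · k + 1. With r = 20 and k = 36: n = 19 · 36 + 1 = 684 + 1 = 685. For n = 684 = 19 · 36, we can put exactly 19 objects in every box, avoiding 20 in any single one — so 685 is tight.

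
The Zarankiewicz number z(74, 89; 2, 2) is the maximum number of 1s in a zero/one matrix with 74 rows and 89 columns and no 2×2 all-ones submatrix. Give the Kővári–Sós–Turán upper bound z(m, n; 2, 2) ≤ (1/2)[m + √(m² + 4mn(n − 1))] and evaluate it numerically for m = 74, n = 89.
z(74, 89; 2, 2) ≤ (1/2)[74 + √(74² + 4·74·89·88)] = (1/2)[74 + √2323748] = 799.1922

Kővári–Sós–Turán: let r_1, ..., r_74 be the row sums and z = Σ r_i the total number of 1s. Each pair of columns can share at most one row with both entries 1 (else a 2×2 all-ones block appears), so Σ_i C(r_i, 2) ≤ C(89, 2) = 3916. By convexity Σ_i C(r_i, 2) ≥ 74·C(z/74, 2) = z(z − 74)/(2·74), giving z² − 74z − 74·89·88 ≤ 0 and hence z ≤ (1/2)[74 + √(5476 + 4·579568)] = (1/2)[74 + √2323748] ≈ (1/2)(74 + 1524.3845) = 799.1922.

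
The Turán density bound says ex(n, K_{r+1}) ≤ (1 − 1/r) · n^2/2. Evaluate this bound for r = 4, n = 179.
Turán density bound = (3/4) · 179^2/2 = 96123/8 ≈ 12015.375

Turán's theorem: ex(n, K_{r+1}) is achieved by the complete r-partite Turán graph T(n, r) with parts as balanced as possible, and is at most (1 − 1/r) · n^2/2. For r = 4, n = 179: the density bound is (3/4) · 32041/2 = 96123/8 ≈ 12015.375. The integer-valued extremum is e(T(179, 4)) = 12015, which is strictly less than the density bound 96123/8 since 4 ∤ 179 (the parts of T(179, 4) cannot all be equal).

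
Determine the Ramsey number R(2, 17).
R(2, 17) = 17

R(2, k) = k for all k ≥ 2: in a 2-colouring of K_k, either some edge is red (a red K_2) or all edges are blue (a blue K_k). And K_{16} coloured all-blue has no blue K_17, so R(2, 17) > 16. Hence R(2, 17) = 17.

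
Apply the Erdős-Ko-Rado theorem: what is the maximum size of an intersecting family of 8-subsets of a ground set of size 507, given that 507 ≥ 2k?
max |F| = C(506, 7) = 1616297597409000

Erdős-Ko-Rado (1961): when n ≥ 2k, max |F| = C(n−1, k−1). The bound is attained by the star {A : i ∈ A} for any fixed i ∈ [n]. Here C(507−1, 8−1) = C(506, 7) = 1616297597409000.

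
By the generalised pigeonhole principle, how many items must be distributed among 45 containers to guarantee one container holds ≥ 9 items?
n = (9 − 1)·45 + 1 = 361

By the generalised pigeonhole principle, to guarantee some box contains ≥ r objects we need more than (r − 1) · k objects total. Threshold: n = (r − 1) · k + 1. With r = 9 and k = 45: n = 8 · 45 + 1 = 360 + 1 = 361. For n = 360 = 8 · 45, we can put exactly 8 objects in every box, avoiding 9 in any single one — so 361 is tight.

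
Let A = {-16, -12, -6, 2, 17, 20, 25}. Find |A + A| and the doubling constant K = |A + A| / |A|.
K = |A + A| / |A| = 26/7

Enumerate A + A = {a + b : a, b ∈ A}. With |A| = 7, there are |A|^2 = 49 ordered sum pairs; collecting distinct values, A + A = {-32, -28, -24, -22, -18, -14, -12, -10, -4, 1, 4, 5, 8, 9, 11, 13, 14, 19, 22, 27, 34, 37, 40, 42, 45, 50}, so |A + A| = 26. Thus K = 26/7. For comparison, the minimum possible |A + A| over all 7-element sets is 2·7 − 1 = 13 (so min K = 13/7), attained only by arithmetic progressions.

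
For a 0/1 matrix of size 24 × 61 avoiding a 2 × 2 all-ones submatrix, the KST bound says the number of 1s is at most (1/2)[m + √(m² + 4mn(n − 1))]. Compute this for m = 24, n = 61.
z(24, 61; 2, 2) ≤ (1/2)[24 + √(24² + 4·24·61·60)] = (1/2)[24 + √351936] = 308.621

Kővári–Sós–Turán: let r_1, ..., r_24 be the row sums and z = Σ r_i the total number of 1s. Each pair of columns can share at most one row with both entries 1 (else a 2×2 all-ones block appears), so Σ_i C(r_i, 2) ≤ C(61, 2) = 1830. By convexity Σ_i C(r_i, 2) ≥ 24·C(z/24, 2) = z(z − 24)/(2·24), giving z² − 24z − 24·61·60 ≤ 0 and hence z ≤ (1/2)[24 + √(576 + 4·87840)] = (1/2)[24 + √351936] ≈ (1/2)(24 + 593.2419) = 308.621.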